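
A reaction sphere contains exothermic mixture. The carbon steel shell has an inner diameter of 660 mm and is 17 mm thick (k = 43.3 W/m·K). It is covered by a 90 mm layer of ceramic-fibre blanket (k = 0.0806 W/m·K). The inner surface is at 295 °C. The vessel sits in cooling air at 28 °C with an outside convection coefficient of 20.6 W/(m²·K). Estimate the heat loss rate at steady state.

Q ≈ 440 W

Each spherical layer contributes R = (1/r_i − 1/r_o)/(4πk):
R_carbon steel shell = (1/0.33 − 1/0.347)/(4π×43.3) = 2.728×10^-4 K/W
R_ceramic-fibre blanket = (1/0.347 − 1/0.437)/(4π×0.0806) = 0.586 K/W
R_outer film = 1/(h·4πr_o²) = 1/(20.6×4π×0.437²) = 0.02023 K/W
R_total = 0.6065 K/W
Q = ΔT/R_total = 267/0.6065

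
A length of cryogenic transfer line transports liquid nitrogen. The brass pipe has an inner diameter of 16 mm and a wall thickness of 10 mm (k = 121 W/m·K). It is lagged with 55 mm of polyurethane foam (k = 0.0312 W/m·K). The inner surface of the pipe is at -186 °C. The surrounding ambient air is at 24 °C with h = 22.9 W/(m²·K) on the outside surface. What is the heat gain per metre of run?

q′ ≈ 29 W/m

Treating each annulus and film as a series resistance:
R_brass pipe wall = ln(18/8)/(2π×121×1) = 0.001067 K/W
R_polyurethane foam = ln(73/18)/(2π×0.0312×1) = 7.142 K/W
R_outer film = 1/(h_o·2πr_oL) = 1/(22.9×2π×0.073×1) = 0.09521 K/W
R_total = 7.238 K/W
Q = ΔT/R_total = 210/7.238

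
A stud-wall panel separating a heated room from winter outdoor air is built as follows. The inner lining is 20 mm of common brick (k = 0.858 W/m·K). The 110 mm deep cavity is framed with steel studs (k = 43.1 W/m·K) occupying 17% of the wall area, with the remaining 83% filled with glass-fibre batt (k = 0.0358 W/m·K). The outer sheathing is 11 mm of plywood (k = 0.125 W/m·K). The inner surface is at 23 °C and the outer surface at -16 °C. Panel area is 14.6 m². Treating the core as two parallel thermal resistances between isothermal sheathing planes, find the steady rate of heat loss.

Q ≈ 4510 W

Sheathing layers in series; stud and cavity paths in parallel between them.
R_inner = 0.02/(0.858×14.6) = 0.001597 K/W
R_stud  = 0.11/(43.1×0.17×14.6) = 0.001028 K/W
R_cav   = 0.11/(0.0358×0.83×14.6) = 0.2536 K/W
1/R_core = 1/R_stud + 1/R_cav → R_core = 0.001024 K/W
R_outer = 0.011/(0.125×14.6) = 0.006027 K/W
R_total = 0.008648 K/W
Q = ΔT/R_total = 39/0.008648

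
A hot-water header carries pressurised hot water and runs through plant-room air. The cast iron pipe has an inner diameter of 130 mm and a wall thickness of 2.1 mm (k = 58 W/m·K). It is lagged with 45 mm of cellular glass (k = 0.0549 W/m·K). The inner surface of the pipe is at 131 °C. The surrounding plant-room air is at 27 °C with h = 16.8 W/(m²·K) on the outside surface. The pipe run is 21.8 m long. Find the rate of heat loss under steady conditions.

Q ≈ 1440 W

For a radial system each layer contributes R = ln(r_out/r_in)/(2πkL); films add R = 1/(hA).
R_cast iron pipe wall = ln(67.1/65)/(2π×58×21.8) = 4.002×10^-6 K/W
R_cellular glass = ln(112.1/67.1)/(2π×0.0549×21.8) = 0.06825 K/W
R_outer film = 1/(h_o·2πr_oL) = 1/(16.8×2π×0.1121×21.8) = 0.003877 K/W
R_total = 0.07213 K/W
Q = ΔT/R_total = 104/0.07213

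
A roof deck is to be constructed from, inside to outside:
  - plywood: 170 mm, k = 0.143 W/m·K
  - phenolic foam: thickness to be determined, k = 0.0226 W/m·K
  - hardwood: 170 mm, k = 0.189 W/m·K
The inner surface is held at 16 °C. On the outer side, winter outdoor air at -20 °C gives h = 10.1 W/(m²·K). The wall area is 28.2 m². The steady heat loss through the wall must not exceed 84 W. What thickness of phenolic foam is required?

Series thermal resistances:
R_plywood = L/(kA) = 0.17/(0.143×28.2) = 0.04216 K/W
R_hardwood = L/(kA) = 0.17/(0.189×28.2) = 0.0319 K/W
R_outer film = 1/(h_o·A) = 1/(10.1×28.2) = 0.003511 K/W
Sum of the known resistances R_other = 0.07756 K/W
Required total resistance R_tot = ΔT/Q_allow = 36/84 = 0.4286 K/W
R_phenolic foam = R_tot − R_other = 0.351 K/W
L = R·k·A = 0.351×0.0226×28.2

L ≈ 224 mm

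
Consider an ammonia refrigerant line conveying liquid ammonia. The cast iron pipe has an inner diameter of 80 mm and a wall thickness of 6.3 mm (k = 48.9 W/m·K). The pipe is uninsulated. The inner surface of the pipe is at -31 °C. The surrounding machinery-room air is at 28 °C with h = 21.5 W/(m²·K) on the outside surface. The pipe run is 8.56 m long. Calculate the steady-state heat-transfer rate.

Q ≈ 3150 W

Per-layer cylindrical resistances, series-summed:
R_cast iron pipe wall = ln(46.3/40)/(2π×48.9×8.56) = 5.561×10^-5 K/W
R_outer film = 1/(h_o·2πr_oL) = 1/(21.5×2π×0.0463×8.56) = 0.01868 K/W
R_total = 0.01873 K/W
Q = ΔT/R_total = 59/0.01873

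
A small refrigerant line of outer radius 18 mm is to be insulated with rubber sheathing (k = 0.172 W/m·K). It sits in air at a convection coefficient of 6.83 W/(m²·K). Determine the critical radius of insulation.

r_cr ≈ 25.2 mm

For a cylinder r_cr = k/h = 0.172/6.83
r_cr = 25.2 mm; since the bare radius (18 mm) is below r_cr, adding a thin layer of insulation will *increase* heat loss.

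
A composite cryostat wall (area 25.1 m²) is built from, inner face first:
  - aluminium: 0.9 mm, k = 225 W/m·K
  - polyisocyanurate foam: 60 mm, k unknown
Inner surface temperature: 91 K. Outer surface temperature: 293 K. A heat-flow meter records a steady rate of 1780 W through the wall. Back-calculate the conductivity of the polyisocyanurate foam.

k ≈ 0.0211 W/(m·K)

Treating each layer as a thermal resistance in series:
R_aluminium = L/(kA) = 0.0009/(225×25.1) = 1.594×10^-7 K/W
Sum of known resistances R_other = 1.594×10^-7 K/W
Total R = ΔT/Q = 202/1780 = 0.1135 K/W
R_polyisocyanurate foam = R_total − R_other = 0.1135 K/W
k = L/(R·A) = 0.06/(0.1135×25.1)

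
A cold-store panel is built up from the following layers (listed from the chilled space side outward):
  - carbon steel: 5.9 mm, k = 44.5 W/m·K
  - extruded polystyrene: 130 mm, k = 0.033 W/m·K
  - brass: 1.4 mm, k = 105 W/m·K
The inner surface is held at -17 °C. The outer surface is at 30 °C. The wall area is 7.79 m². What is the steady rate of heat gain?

Series thermal resistances:
R_carbon steel = L/(kA) = 0.0059/(44.5×7.79) = 1.702×10^-5 K/W
R_extruded polystyrene = L/(kA) = 0.13/(0.033×7.79) = 0.5057 K/W
R_brass = L/(kA) = 0.0014/(105×7.79) = 1.712×10^-6 K/W
R_total = 0.5057 K/W
Q = ΔT / R_total = 47 / 0.5057

Q ≈ 92.9 W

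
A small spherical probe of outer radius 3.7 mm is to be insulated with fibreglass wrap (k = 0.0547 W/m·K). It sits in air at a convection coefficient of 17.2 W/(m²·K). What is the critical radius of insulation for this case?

r_cr ≈ 6.36 mm

For a sphere r_cr = 2k/h = 2×0.0547/17.2
r_cr = 6.36 mm; since the bare radius (3.7 mm) is below r_cr, adding a thin layer of insulation will *increase* heat loss.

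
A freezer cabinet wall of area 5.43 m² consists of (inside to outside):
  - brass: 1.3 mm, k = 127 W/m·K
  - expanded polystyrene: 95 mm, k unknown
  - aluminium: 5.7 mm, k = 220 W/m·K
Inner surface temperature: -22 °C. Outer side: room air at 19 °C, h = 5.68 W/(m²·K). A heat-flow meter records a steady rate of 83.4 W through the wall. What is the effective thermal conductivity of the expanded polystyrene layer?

k ≈ 0.0381 W/(m·K)

Thermal resistances in series:
R_brass = L/(kA) = 0.0013/(127×5.43) = 1.885×10^-6 K/W
R_aluminium = L/(kA) = 0.0057/(220×5.43) = 4.771×10^-6 K/W
R_outer film = 1/(h_o·A) = 1/(5.68×5.43) = 0.03242 K/W
Sum of known resistances R_other = 0.03243 K/W
Total R = ΔT/Q = 41/83.4 = 0.4916 K/W
R_expanded polystyrene = R_total − R_other = 0.4592 K/W
k = L/(R·A) = 0.095/(0.4592×5.43)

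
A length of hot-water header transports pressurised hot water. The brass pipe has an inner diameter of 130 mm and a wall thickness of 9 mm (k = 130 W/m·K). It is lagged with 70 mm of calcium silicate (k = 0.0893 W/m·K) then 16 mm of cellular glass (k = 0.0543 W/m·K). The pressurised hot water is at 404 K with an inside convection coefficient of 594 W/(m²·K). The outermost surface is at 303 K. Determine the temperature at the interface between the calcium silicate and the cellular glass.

T ≈ 324 K

For a radial system each layer contributes R = ln(r_out/r_in)/(2πkL); films add R = 1/(hA).
R_inner film = 1/(h_i·2πr₁L) = 1/(594×2π×0.065×1) = 0.004122 K/W
R_brass pipe wall = ln(74/65)/(2π×130×1) = 1.588×10^-4 K/W
R_calcium silicate = ln(144/74)/(2π×0.0893×1) = 1.187 K/W
R_cellular glass = ln(160/144)/(2π×0.0543×1) = 0.3088 K/W
R_total = 1.5 K/W
Q = ΔT/R_total = 101/1.5
Q = 67.4 W/m
T_interface = T_inner − Q·ΣR(inner→interface) = 404 − 67.4×1.191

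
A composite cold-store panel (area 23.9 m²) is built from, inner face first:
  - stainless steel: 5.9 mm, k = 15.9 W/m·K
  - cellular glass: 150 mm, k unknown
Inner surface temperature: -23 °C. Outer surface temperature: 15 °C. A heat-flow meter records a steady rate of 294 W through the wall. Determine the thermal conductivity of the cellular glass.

k ≈ 0.0486 W/(m·K)

Treating each layer as a thermal resistance in series:
R_stainless steel = L/(kA) = 0.0059/(15.9×23.9) = 1.553×10^-5 K/W
Sum of known resistances R_other = 1.553×10^-5 K/W
Total R = ΔT/Q = 38/294 = 0.1293 K/W
R_cellular glass = R_total − R_other = 0.1292 K/W
k = L/(R·A) = 0.15/(0.1292×23.9)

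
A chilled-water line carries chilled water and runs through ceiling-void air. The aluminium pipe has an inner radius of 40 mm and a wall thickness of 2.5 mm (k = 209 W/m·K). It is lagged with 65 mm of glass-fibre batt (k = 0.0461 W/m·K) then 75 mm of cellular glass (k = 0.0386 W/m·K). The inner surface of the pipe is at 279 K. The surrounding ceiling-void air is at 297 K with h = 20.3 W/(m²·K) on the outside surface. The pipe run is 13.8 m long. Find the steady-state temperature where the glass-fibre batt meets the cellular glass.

Per-layer cylindrical resistances, series-summed:
R_aluminium pipe wall = ln(42.5/40)/(2π×209×13.8) = 3.345×10^-6 K/W
R_glass-fibre batt = ln(107.5/42.5)/(2π×0.0461×13.8) = 0.2322 K/W
R_cellular glass = ln(182.5/107.5)/(2π×0.0386×13.8) = 0.1581 K/W
R_outer film = 1/(h_o·2πr_oL) = 1/(20.3×2π×0.1825×13.8) = 0.003113 K/W
R_total = 0.3934 K/W
Q = ΔT/R_total = 18/0.3934
Q = 45.8 W
T_interface = T_inner + Q·ΣR(inner→interface) = 279 + 45.8×0.2322

T ≈ 290 K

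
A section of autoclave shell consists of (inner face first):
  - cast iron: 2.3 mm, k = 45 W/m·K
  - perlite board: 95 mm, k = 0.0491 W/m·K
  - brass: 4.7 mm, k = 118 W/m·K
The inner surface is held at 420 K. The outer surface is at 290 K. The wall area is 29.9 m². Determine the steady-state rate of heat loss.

Using the resistance-network approach (series):
R_cast iron = L/(kA) = 0.0023/(45×29.9) = 1.709×10^-6 K/W
R_perlite board = L/(kA) = 0.095/(0.0491×29.9) = 0.06471 K/W
R_brass = L/(kA) = 0.0047/(118×29.9) = 1.332×10^-6 K/W
R_total = 0.06471 K/W
Q = ΔT / R_total = 130 / 0.06471

Q ≈ 2010 W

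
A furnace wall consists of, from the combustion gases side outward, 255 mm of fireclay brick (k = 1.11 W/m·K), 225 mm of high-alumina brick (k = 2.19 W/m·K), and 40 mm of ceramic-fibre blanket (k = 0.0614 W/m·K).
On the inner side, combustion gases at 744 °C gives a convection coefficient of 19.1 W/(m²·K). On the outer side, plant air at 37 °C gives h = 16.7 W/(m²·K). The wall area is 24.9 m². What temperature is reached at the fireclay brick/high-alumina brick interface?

T ≈ 562 °C

Model the wall as resistances in series:
R_inner film = 1/(h_i·A) = 1/(19.1×24.9) = 0.002103 K/W
R_fireclay brick = L/(kA) = 0.255/(1.11×24.9) = 0.009226 K/W
R_high-alumina brick = L/(kA) = 0.225/(2.19×24.9) = 0.004126 K/W
R_ceramic-fibre blanket = L/(kA) = 0.04/(0.0614×24.9) = 0.02616 K/W
R_outer film = 1/(h_o·A) = 1/(16.7×24.9) = 0.002405 K/W
R_total = 0.04402 K/W;  Q = ΔT/R_total = 707/0.04402 = 16060 W
T_interface = T_inner − Q·ΣR(inner→interface) = 744 − 16100×0.01133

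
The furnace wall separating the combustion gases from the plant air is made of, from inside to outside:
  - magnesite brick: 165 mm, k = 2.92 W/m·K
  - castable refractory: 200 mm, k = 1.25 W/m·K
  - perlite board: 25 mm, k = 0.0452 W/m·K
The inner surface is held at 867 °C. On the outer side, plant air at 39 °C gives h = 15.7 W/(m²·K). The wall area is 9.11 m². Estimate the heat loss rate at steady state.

Q ≈ 9050 W

Using the resistance-network approach (series):
R_magnesite brick = L/(kA) = 0.165/(2.92×9.11) = 0.006203 K/W
R_castable refractory = L/(kA) = 0.2/(1.25×9.11) = 0.01756 K/W
R_perlite board = L/(kA) = 0.025/(0.0452×9.11) = 0.06071 K/W
R_outer film = 1/(h_o·A) = 1/(15.7×9.11) = 0.006992 K/W
R_total = 0.09147 K/W
Q = ΔT / R_total = 828 / 0.09147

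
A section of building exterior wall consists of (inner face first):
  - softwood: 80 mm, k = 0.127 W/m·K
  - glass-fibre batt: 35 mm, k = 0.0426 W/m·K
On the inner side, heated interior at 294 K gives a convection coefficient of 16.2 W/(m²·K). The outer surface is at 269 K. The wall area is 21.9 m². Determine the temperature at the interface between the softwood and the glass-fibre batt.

T ≈ 283 K

Using the resistance-network approach (series):
R_inner film = 1/(h_i·A) = 1/(16.2×21.9) = 0.002819 K/W
R_softwood = L/(kA) = 0.08/(0.127×21.9) = 0.02876 K/W
R_glass-fibre batt = L/(kA) = 0.035/(0.0426×21.9) = 0.03752 K/W
R_total = 0.0691 K/W;  Q = ΔT/R_total = 25/0.0691 = 361.8 W
T_interface = T_inner − Q·ΣR(inner→interface) = 294 − 362×0.03158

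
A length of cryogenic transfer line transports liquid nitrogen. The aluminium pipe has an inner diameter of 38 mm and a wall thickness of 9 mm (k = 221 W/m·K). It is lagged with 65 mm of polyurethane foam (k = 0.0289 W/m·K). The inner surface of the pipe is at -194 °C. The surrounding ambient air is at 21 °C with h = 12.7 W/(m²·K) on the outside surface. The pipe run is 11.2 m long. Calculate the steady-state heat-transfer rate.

Treating each annulus and film as a series resistance:
R_aluminium pipe wall = ln(28/19)/(2π×221×11.2) = 2.493×10^-5 K/W
R_polyurethane foam = ln(93/28)/(2π×0.0289×11.2) = 0.5902 K/W
R_outer film = 1/(h_o·2πr_oL) = 1/(12.7×2π×0.093×11.2) = 0.01203 K/W
R_total = 0.6023 K/W
Q = ΔT/R_total = 215/0.6023

Q ≈ 357 W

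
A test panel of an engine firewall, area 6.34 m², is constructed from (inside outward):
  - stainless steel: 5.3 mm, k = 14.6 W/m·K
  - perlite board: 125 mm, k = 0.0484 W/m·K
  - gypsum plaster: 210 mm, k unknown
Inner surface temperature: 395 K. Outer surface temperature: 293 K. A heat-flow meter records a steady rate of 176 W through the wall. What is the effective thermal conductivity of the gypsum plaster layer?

Treating each layer as a thermal resistance in series:
R_stainless steel = L/(kA) = 0.0053/(14.6×6.34) = 5.726×10^-5 K/W
R_perlite board = L/(kA) = 0.125/(0.0484×6.34) = 0.4074 K/W
Sum of known resistances R_other = 0.4074 K/W
Total R = ΔT/Q = 102/176 = 0.5795 K/W
R_gypsum plaster = R_total − R_other = 0.1721 K/W
k = L/(R·A) = 0.21/(0.1721×6.34)

k ≈ 0.192 W/(m·K)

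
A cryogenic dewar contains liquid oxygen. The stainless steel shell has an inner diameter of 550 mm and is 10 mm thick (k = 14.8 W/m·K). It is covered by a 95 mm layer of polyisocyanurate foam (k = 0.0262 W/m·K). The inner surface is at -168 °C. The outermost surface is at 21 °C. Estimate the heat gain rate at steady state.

Spherical conduction: R = (1/r_in − 1/r_out)/(4πk) per layer; series-sum.
R_stainless steel shell = (1/0.275 − 1/0.285)/(4π×14.8) = 6.86×10^-4 K/W
R_polyisocyanurate foam = (1/0.285 − 1/0.38)/(4π×0.0262) = 2.664 K/W
R_total = 2.665 K/W
Q = ΔT/R_total = 189/2.665

Q ≈ 70.9 W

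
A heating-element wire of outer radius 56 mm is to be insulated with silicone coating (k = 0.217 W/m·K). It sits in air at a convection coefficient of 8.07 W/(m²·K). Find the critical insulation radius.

For a cylinder r_cr = k/h = 0.217/8.07
r_cr = 26.9 mm; since the bare radius (56 mm) is above r_cr, any added insulation will reduce heat loss.

r_cr ≈ 26.9 mm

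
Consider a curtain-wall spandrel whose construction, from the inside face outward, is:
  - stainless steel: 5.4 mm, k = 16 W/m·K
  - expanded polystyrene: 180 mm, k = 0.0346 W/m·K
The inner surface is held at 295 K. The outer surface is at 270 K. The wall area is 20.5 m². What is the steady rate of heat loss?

Q ≈ 98.5 W

Series thermal resistances:
R_stainless steel = L/(kA) = 0.0054/(16×20.5) = 1.646×10^-5 K/W
R_expanded polystyrene = L/(kA) = 0.18/(0.0346×20.5) = 0.2538 K/W
R_total = 0.2538 K/W
Q = ΔT / R_total = 25 / 0.2538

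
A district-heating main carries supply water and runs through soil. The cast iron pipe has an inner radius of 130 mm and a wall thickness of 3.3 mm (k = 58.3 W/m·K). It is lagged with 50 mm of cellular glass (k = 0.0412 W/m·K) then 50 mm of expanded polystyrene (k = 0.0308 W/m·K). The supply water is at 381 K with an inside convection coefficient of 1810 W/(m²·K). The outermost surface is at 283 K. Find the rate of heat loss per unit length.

Radial resistances (cylindrical: R_cond = ln(r_o/r_i)/(2πkL), R_conv = 1/(h·2πrL)):
R_inner film = 1/(h_i·2πr₁L) = 1/(1810×2π×0.13×1) = 6.764×10^-4 K/W
R_cast iron pipe wall = ln(133.3/130)/(2π×58.3×1) = 6.843×10^-5 K/W
R_cellular glass = ln(183.3/133.3)/(2π×0.0412×1) = 1.23 K/W
R_expanded polystyrene = ln(233.3/183.3)/(2π×0.0308×1) = 1.246 K/W
R_total = 2.478 K/W
Q = ΔT/R_total = 98/2.478

q′ ≈ 39.6 W/m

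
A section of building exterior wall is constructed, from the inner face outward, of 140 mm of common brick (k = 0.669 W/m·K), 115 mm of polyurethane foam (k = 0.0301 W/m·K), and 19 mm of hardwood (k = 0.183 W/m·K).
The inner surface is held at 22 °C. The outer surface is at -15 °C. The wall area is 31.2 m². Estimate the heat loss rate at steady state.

Treating each layer as a thermal resistance in series:
R_common brick = L/(kA) = 0.14/(0.669×31.2) = 0.006707 K/W
R_polyurethane foam = L/(kA) = 0.115/(0.0301×31.2) = 0.1225 K/W
R_hardwood = L/(kA) = 0.019/(0.183×31.2) = 0.003328 K/W
R_total = 0.1325 K/W
Q = ΔT / R_total = 37 / 0.1325

Q ≈ 279 W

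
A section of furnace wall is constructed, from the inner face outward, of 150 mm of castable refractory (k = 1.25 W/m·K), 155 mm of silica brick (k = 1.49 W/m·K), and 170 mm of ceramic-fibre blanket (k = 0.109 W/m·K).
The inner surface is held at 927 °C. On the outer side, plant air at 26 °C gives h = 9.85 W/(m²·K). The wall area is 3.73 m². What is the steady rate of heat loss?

Treating each layer as a thermal resistance in series:
R_castable refractory = L/(kA) = 0.15/(1.25×3.73) = 0.03217 K/W
R_silica brick = L/(kA) = 0.155/(1.49×3.73) = 0.02789 K/W
R_ceramic-fibre blanket = L/(kA) = 0.17/(0.109×3.73) = 0.4181 K/W
R_outer film = 1/(h_o·A) = 1/(9.85×3.73) = 0.02722 K/W
R_total = 0.5054 K/W
Q = ΔT / R_total = 901 / 0.5054

Q ≈ 1780 W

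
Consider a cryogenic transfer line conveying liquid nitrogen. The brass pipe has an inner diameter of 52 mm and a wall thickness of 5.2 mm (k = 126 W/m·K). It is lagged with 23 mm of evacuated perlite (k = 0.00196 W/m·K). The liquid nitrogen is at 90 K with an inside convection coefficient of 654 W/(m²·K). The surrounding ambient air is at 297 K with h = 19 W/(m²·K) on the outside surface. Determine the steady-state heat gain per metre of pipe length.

q′ ≈ 4.6 W/m

Cylindrical conduction, so R = ln(r₂/r₁)/(2πkL) per layer, in series:
R_inner film = 1/(h_i·2πr₁L) = 1/(654×2π×0.026×1) = 0.00936 K/W
R_brass pipe wall = ln(31.2/26)/(2π×126×1) = 2.303×10^-4 K/W
R_evacuated perlite = ln(54.2/31.2)/(2π×0.00196×1) = 44.84 K/W
R_outer film = 1/(h_o·2πr_oL) = 1/(19×2π×0.0542×1) = 0.1545 K/W
R_total = 45.01 K/W
Q = ΔT/R_total = 207/45.01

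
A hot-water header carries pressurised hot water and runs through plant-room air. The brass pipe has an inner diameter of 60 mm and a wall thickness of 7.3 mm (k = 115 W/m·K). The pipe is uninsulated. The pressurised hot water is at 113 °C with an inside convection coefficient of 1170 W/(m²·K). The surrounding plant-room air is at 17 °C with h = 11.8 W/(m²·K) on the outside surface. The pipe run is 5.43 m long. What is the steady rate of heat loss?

Q ≈ 1420 W

Per-layer cylindrical resistances, series-summed:
R_inner film = 1/(h_i·2πr₁L) = 1/(1170×2π×0.03×5.43) = 8.351×10^-4 K/W
R_brass pipe wall = ln(37.3/30)/(2π×115×5.43) = 5.551×10^-5 K/W
R_outer film = 1/(h_o·2πr_oL) = 1/(11.8×2π×0.0373×5.43) = 0.06659 K/W
R_total = 0.06748 K/W
Q = ΔT/R_total = 96/0.06748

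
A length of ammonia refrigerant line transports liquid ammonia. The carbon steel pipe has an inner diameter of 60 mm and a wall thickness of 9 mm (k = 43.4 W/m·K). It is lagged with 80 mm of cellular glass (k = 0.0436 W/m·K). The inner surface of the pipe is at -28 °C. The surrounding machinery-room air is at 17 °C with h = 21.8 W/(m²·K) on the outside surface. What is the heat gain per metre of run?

q′ ≈ 10.9 W/m

Treating each annulus and film as a series resistance:
R_carbon steel pipe wall = ln(39/30)/(2π×43.4×1) = 9.621×10^-4 K/W
R_cellular glass = ln(119/39)/(2π×0.0436×1) = 4.072 K/W
R_outer film = 1/(h_o·2πr_oL) = 1/(21.8×2π×0.119×1) = 0.06135 K/W
R_total = 4.134 K/W
Q = ΔT/R_total = 45/4.134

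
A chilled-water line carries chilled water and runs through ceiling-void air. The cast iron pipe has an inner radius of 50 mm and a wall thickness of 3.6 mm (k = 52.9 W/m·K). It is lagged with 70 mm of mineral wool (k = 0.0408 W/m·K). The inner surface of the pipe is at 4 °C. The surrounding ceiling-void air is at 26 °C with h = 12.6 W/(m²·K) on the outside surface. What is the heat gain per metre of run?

Radial resistances (cylindrical: R_cond = ln(r_o/r_i)/(2πkL), R_conv = 1/(h·2πrL)):
R_cast iron pipe wall = ln(53.6/50)/(2π×52.9×1) = 2.092×10^-4 K/W
R_mineral wool = ln(123.6/53.6)/(2π×0.0408×1) = 3.259 K/W
R_outer film = 1/(h_o·2πr_oL) = 1/(12.6×2π×0.1236×1) = 0.1022 K/W
R_total = 3.362 K/W
Q = ΔT/R_total = 22/3.362

q′ ≈ 6.54 W/m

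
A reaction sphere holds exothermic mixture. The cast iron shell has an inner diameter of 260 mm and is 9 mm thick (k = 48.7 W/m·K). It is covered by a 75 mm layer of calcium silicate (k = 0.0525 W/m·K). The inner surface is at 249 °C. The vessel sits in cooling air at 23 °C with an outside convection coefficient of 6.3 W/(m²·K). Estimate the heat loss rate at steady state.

Q ≈ 55.1 W

For a spherical shell R = (1/r₁ − 1/r₂)/(4πk); film R = 1/(h·4πr²). In series:
R_cast iron shell = (1/0.13 − 1/0.139)/(4π×48.7) = 8.139×10^-4 K/W
R_calcium silicate = (1/0.139 − 1/0.214)/(4π×0.0525) = 3.822 K/W
R_outer film = 1/(h·4πr_o²) = 1/(6.3×4π×0.214²) = 0.2758 K/W
R_total = 4.098 K/W
Q = ΔT/R_total = 226/4.098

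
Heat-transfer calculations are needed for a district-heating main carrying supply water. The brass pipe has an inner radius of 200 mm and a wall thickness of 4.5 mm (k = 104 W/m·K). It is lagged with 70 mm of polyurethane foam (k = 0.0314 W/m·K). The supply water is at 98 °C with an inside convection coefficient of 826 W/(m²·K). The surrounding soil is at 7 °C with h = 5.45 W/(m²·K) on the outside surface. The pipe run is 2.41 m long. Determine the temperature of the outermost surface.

Cylindrical conduction, so R = ln(r₂/r₁)/(2πkL) per layer, in series:
R_inner film = 1/(h_i·2πr₁L) = 1/(826×2π×0.2×2.41) = 3.998×10^-4 K/W
R_brass pipe wall = ln(204.5/200)/(2π×104×2.41) = 1.413×10^-5 K/W
R_polyurethane foam = ln(274.5/204.5)/(2π×0.0314×2.41) = 0.6191 K/W
R_outer film = 1/(h_o·2πr_oL) = 1/(5.45×2π×0.2745×2.41) = 0.04414 K/W
R_total = 0.6637 K/W
Q = ΔT/R_total = 91/0.6637
Q = 137 W
T_interface = T_inner − Q·ΣR(inner→interface) = 98 − 137×0.6196

T ≈ 13.1 °C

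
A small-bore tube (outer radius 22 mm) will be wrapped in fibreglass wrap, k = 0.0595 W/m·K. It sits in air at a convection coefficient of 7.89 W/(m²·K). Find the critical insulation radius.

r_cr ≈ 7.54 mm

For a cylinder r_cr = k/h = 0.0595/7.89
r_cr = 7.54 mm; since the bare radius (22 mm) is above r_cr, any added insulation will reduce heat loss.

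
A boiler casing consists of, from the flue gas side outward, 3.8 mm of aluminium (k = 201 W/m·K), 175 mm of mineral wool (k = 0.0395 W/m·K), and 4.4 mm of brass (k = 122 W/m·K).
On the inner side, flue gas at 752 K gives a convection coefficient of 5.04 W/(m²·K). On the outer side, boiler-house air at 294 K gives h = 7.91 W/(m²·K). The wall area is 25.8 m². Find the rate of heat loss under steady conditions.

Thermal resistances in series:
R_inner film = 1/(h_i·A) = 1/(5.04×25.8) = 0.00769 K/W
R_aluminium = L/(kA) = 0.0038/(201×25.8) = 7.328×10^-7 K/W
R_mineral wool = L/(kA) = 0.175/(0.0395×25.8) = 0.1717 K/W
R_brass = L/(kA) = 0.0044/(122×25.8) = 1.398×10^-6 K/W
R_outer film = 1/(h_o·A) = 1/(7.91×25.8) = 0.0049 K/W
R_total = 0.1843 K/W
Q = ΔT / R_total = 458 / 0.1843

Q ≈ 2480 W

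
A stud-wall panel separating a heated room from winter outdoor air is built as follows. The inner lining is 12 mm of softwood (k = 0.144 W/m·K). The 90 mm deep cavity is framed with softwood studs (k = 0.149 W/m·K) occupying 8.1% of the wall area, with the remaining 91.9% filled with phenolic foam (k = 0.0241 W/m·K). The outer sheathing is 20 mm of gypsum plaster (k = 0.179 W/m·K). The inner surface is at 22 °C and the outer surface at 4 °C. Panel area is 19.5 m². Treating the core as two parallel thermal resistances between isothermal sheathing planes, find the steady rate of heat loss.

Sheathing layers in series; stud and cavity paths in parallel between them.
R_inner = 0.012/(0.144×19.5) = 0.004274 K/W
R_stud  = 0.09/(0.149×0.081×19.5) = 0.3824 K/W
R_cav   = 0.09/(0.0241×0.919×19.5) = 0.2084 K/W
1/R_core = 1/R_stud + 1/R_cav → R_core = 0.1349 K/W
R_outer = 0.02/(0.179×19.5) = 0.00573 K/W
R_total = 0.1449 K/W
Q = ΔT/R_total = 18/0.1449

Q ≈ 124 W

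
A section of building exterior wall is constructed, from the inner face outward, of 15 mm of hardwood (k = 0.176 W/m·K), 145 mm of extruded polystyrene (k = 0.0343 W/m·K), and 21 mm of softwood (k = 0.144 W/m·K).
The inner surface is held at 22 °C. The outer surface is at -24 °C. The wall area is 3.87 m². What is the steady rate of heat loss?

Treating each layer as a thermal resistance in series:
R_hardwood = L/(kA) = 0.015/(0.176×3.87) = 0.02202 K/W
R_extruded polystyrene = L/(kA) = 0.145/(0.0343×3.87) = 1.092 K/W
R_softwood = L/(kA) = 0.021/(0.144×3.87) = 0.03768 K/W
R_total = 1.152 K/W
Q = ΔT / R_total = 46 / 1.152

Q ≈ 39.9 W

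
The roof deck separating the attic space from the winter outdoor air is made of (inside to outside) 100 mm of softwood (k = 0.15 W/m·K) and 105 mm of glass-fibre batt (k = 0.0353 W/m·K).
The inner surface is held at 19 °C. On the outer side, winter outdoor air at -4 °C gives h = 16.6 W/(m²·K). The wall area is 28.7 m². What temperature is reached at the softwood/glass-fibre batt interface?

Series thermal resistances:
R_softwood = L/(kA) = 0.1/(0.15×28.7) = 0.02323 K/W
R_glass-fibre batt = L/(kA) = 0.105/(0.0353×28.7) = 0.1036 K/W
R_outer film = 1/(h_o·A) = 1/(16.6×28.7) = 0.002099 K/W
R_total = 0.129 K/W;  Q = ΔT/R_total = 23/0.129 = 178.3 W
T_interface = T_inner − Q·ΣR(inner→interface) = 19 − 178×0.02323

T ≈ 14.9 °C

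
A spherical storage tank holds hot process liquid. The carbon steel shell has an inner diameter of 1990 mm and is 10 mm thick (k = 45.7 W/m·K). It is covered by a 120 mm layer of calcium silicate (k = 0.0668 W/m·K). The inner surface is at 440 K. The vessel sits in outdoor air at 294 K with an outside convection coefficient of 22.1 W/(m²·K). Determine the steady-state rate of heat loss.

Q ≈ 1130 W

Spherical conduction: R = (1/r_in − 1/r_out)/(4πk) per layer; series-sum.
R_carbon steel shell = (1/0.995 − 1/1.005)/(4π×45.7) = 1.741×10^-5 K/W
R_calcium silicate = (1/1.005 − 1/1.125)/(4π×0.0668) = 0.1264 K/W
R_outer film = 1/(h·4πr_o²) = 1/(22.1×4π×1.125²) = 0.002845 K/W
R_total = 0.1293 K/W
Q = ΔT/R_total = 146/0.1293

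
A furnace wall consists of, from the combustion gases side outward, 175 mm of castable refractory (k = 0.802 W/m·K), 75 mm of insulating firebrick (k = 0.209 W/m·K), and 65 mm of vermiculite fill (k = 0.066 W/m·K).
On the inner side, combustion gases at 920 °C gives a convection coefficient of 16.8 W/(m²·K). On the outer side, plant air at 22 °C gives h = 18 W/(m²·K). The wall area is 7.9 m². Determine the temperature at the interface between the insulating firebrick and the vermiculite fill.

Using the resistance-network approach (series):
R_inner film = 1/(h_i·A) = 1/(16.8×7.9) = 0.007535 K/W
R_castable refractory = L/(kA) = 0.175/(0.802×7.9) = 0.02762 K/W
R_insulating firebrick = L/(kA) = 0.075/(0.209×7.9) = 0.04542 K/W
R_vermiculite fill = L/(kA) = 0.065/(0.066×7.9) = 0.1247 K/W
R_outer film = 1/(h_o·A) = 1/(18×7.9) = 0.007032 K/W
R_total = 0.2123 K/W;  Q = ΔT/R_total = 898/0.2123 = 4230 W
T_interface = T_inner − Q·ΣR(inner→interface) = 920 − 4230×0.08058

T ≈ 579 °C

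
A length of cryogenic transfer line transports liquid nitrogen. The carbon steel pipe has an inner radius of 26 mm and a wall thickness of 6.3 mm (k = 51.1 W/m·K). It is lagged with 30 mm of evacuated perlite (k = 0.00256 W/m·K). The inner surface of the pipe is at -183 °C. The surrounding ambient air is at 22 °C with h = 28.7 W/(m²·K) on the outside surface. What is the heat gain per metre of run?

q′ ≈ 5.01 W/m

Cylindrical conduction, so R = ln(r₂/r₁)/(2πkL) per layer, in series:
R_carbon steel pipe wall = ln(32.3/26)/(2π×51.1×1) = 6.758×10^-4 K/W
R_evacuated perlite = ln(62.3/32.3)/(2π×0.00256×1) = 40.84 K/W
R_outer film = 1/(h_o·2πr_oL) = 1/(28.7×2π×0.0623×1) = 0.08901 K/W
R_total = 40.93 K/W
Q = ΔT/R_total = 205/40.93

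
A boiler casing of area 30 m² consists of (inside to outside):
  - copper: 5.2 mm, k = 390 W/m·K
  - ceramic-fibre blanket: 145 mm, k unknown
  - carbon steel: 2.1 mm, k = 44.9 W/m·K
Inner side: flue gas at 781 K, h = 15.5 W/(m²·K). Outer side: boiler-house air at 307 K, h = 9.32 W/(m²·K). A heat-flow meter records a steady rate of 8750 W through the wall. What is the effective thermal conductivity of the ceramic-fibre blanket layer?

Series thermal resistances:
R_inner film = 1/(h_i·A) = 1/(15.5×30) = 0.002151 K/W
R_copper = L/(kA) = 0.0052/(390×30) = 4.444×10^-7 K/W
R_carbon steel = L/(kA) = 0.0021/(44.9×30) = 1.559×10^-6 K/W
R_outer film = 1/(h_o·A) = 1/(9.32×30) = 0.003577 K/W
Sum of known resistances R_other = 0.005729 K/W
Total R = ΔT/Q = 474/8750 = 0.05417 K/W
R_ceramic-fibre blanket = R_total − R_other = 0.04844 K/W
k = L/(R·A) = 0.145/(0.04844×30)

k ≈ 0.0998 W/(m·K)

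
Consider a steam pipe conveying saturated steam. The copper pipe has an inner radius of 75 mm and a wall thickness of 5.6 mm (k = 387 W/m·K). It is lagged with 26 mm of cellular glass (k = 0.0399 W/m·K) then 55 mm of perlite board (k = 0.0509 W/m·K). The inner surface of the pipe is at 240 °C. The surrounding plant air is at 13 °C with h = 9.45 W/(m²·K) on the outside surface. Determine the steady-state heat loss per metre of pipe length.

Per-layer cylindrical resistances, series-summed:
R_copper pipe wall = ln(80.6/75)/(2π×387×1) = 2.961×10^-5 K/W
R_cellular glass = ln(106.6/80.6)/(2π×0.0399×1) = 1.115 K/W
R_perlite board = ln(161.6/106.6)/(2π×0.0509×1) = 1.301 K/W
R_outer film = 1/(h_o·2πr_oL) = 1/(9.45×2π×0.1616×1) = 0.1042 K/W
R_total = 2.52 K/W
Q = ΔT/R_total = 227/2.52

q′ ≈ 90.1 W/m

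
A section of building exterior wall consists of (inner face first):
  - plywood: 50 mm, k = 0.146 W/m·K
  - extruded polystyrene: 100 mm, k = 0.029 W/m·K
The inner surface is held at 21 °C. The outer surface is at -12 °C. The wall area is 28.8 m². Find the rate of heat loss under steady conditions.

Thermal resistances in series:
R_plywood = L/(kA) = 0.05/(0.146×28.8) = 0.01189 K/W
R_extruded polystyrene = L/(kA) = 0.1/(0.029×28.8) = 0.1197 K/W
R_total = 0.1316 K/W
Q = ΔT / R_total = 33 / 0.1316

Q ≈ 251 W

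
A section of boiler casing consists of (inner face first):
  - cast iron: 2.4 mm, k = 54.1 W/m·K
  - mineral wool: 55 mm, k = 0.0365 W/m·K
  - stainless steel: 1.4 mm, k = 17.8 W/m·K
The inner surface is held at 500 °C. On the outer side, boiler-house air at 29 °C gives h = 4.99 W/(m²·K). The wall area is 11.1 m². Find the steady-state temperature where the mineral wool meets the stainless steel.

T ≈ 84.3 °C

Treating each layer as a thermal resistance in series:
R_cast iron = L/(kA) = 0.0024/(54.1×11.1) = 3.997×10^-6 K/W
R_mineral wool = L/(kA) = 0.055/(0.0365×11.1) = 0.1358 K/W
R_stainless steel = L/(kA) = 0.0014/(17.8×11.1) = 7.086×10^-6 K/W
R_outer film = 1/(h_o·A) = 1/(4.99×11.1) = 0.01805 K/W
R_total = 0.1538 K/W;  Q = ΔT/R_total = 471/0.1538 = 3062 W
T_interface = T_inner − Q·ΣR(inner→interface) = 500 − 3060×0.1358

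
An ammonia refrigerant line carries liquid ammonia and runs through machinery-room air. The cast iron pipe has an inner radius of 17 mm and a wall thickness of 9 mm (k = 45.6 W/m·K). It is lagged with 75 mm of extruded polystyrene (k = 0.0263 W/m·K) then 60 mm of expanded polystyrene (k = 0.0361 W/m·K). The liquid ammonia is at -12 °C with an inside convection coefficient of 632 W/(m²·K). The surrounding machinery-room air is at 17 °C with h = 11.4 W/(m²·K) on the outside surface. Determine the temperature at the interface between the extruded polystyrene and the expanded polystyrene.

Per-layer cylindrical resistances, series-summed:
R_inner film = 1/(h_i·2πr₁L) = 1/(632×2π×0.017×1) = 0.01481 K/W
R_cast iron pipe wall = ln(26/17)/(2π×45.6×1) = 0.001483 K/W
R_extruded polystyrene = ln(101/26)/(2π×0.0263×1) = 8.212 K/W
R_expanded polystyrene = ln(161/101)/(2π×0.0361×1) = 2.056 K/W
R_outer film = 1/(h_o·2πr_oL) = 1/(11.4×2π×0.161×1) = 0.08671 K/W
R_total = 10.37 K/W
Q = ΔT/R_total = 29/10.37
Q = 2.8 W/m
T_interface = T_inner + Q·ΣR(inner→interface) = -12 + 2.8×8.228

T ≈ 11 °C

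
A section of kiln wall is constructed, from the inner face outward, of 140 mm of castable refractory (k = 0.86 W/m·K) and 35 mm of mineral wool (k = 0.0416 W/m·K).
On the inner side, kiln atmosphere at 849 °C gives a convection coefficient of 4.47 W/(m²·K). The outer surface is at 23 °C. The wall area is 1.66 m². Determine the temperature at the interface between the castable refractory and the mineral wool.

Thermal resistances in series:
R_inner film = 1/(h_i·A) = 1/(4.47×1.66) = 0.1348 K/W
R_castable refractory = L/(kA) = 0.14/(0.86×1.66) = 0.09807 K/W
R_mineral wool = L/(kA) = 0.035/(0.0416×1.66) = 0.5068 K/W
R_total = 0.7397 K/W;  Q = ΔT/R_total = 826/0.7397 = 1117 W
T_interface = T_inner − Q·ΣR(inner→interface) = 849 − 1120×0.2328

T ≈ 589 °C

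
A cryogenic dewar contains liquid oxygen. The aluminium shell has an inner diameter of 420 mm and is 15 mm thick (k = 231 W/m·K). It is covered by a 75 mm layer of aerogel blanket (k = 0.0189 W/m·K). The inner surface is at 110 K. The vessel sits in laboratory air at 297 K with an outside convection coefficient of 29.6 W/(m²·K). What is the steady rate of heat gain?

Q ≈ 39.7 W

Each spherical layer contributes R = (1/r_i − 1/r_o)/(4πk):
R_aluminium shell = (1/0.21 − 1/0.225)/(4π×231) = 1.094×10^-4 K/W
R_aerogel blanket = (1/0.225 − 1/0.3)/(4π×0.0189) = 4.678 K/W
R_outer film = 1/(h·4πr_o²) = 1/(29.6×4π×0.3²) = 0.02987 K/W
R_total = 4.708 K/W
Q = ΔT/R_total = 187/4.708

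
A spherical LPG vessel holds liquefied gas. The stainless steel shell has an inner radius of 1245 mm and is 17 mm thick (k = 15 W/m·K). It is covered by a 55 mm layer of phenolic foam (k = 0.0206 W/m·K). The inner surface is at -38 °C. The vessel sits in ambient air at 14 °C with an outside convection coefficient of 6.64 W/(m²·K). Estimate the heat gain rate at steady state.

Q ≈ 386 W

Radial (spherical) resistances in series:
R_stainless steel shell = (1/1.245 − 1/1.262)/(4π×15) = 5.74×10^-5 K/W
R_phenolic foam = (1/1.262 − 1/1.317)/(4π×0.0206) = 0.1278 K/W
R_outer film = 1/(h·4πr_o²) = 1/(6.64×4π×1.317²) = 0.00691 K/W
R_total = 0.1348 K/W
Q = ΔT/R_total = 52/0.1348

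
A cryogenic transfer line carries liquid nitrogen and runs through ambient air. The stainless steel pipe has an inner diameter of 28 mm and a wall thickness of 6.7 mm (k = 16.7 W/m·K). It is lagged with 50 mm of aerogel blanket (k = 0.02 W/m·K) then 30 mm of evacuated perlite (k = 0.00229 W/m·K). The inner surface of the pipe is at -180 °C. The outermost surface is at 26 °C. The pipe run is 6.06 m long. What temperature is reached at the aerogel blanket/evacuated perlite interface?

Per-layer cylindrical resistances, series-summed:
R_stainless steel pipe wall = ln(20.7/14)/(2π×16.7×6.06) = 6.15×10^-4 K/W
R_aerogel blanket = ln(70.7/20.7)/(2π×0.02×6.06) = 1.613 K/W
R_evacuated perlite = ln(100.7/70.7)/(2π×0.00229×6.06) = 4.056 K/W
R_total = 5.67 K/W
Q = ΔT/R_total = 206/5.67
Q = 36.3 W
T_interface = T_inner + Q·ΣR(inner→interface) = -180 + 36.3×1.614

T ≈ -121 °C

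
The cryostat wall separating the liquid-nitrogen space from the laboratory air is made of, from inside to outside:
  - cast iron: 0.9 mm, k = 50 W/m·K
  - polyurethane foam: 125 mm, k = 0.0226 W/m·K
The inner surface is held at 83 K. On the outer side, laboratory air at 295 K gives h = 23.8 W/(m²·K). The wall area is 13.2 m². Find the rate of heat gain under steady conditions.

Q ≈ 502 W

Treating each layer as a thermal resistance in series:
R_cast iron = L/(kA) = 0.0009/(50×13.2) = 1.364×10^-6 K/W
R_polyurethane foam = L/(kA) = 0.125/(0.0226×13.2) = 0.419 K/W
R_outer film = 1/(h_o·A) = 1/(23.8×13.2) = 0.003183 K/W
R_total = 0.4222 K/W
Q = ΔT / R_total = 212 / 0.4222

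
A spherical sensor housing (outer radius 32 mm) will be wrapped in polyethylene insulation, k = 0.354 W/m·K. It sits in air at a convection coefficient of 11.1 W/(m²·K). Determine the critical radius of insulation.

For a sphere r_cr = 2k/h = 2×0.354/11.1
r_cr = 63.8 mm; since the bare radius (32 mm) is below r_cr, adding a thin layer of insulation will *increase* heat loss.

r_cr ≈ 63.8 mm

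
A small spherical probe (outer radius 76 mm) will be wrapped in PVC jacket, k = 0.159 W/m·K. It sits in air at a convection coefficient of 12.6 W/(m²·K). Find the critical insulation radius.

r_cr ≈ 25.2 mm

For a sphere r_cr = 2k/h = 2×0.159/12.6
r_cr = 25.2 mm; since the bare radius (76 mm) is above r_cr, any added insulation will reduce heat loss.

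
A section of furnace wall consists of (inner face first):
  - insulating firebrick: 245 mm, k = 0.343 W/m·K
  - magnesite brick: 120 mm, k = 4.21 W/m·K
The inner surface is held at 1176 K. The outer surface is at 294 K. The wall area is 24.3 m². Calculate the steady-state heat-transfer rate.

Using the resistance-network approach (series):
R_insulating firebrick = L/(kA) = 0.245/(0.343×24.3) = 0.02939 K/W
R_magnesite brick = L/(kA) = 0.12/(4.21×24.3) = 0.001173 K/W
R_total = 0.03057 K/W
Q = ΔT / R_total = 882 / 0.03057

Q ≈ 28900 W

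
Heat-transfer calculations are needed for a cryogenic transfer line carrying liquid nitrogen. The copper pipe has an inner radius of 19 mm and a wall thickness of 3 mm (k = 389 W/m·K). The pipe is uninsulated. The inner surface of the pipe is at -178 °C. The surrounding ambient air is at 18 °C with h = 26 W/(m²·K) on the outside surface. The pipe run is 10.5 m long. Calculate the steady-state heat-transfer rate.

Q ≈ 7390 W

Cylindrical conduction, so R = ln(r₂/r₁)/(2πkL) per layer, in series:
R_copper pipe wall = ln(22/19)/(2π×389×10.5) = 5.712×10^-6 K/W
R_outer film = 1/(h_o·2πr_oL) = 1/(26×2π×0.022×10.5) = 0.0265 K/W
R_total = 0.02651 K/W
Q = ΔT/R_total = 196/0.02651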